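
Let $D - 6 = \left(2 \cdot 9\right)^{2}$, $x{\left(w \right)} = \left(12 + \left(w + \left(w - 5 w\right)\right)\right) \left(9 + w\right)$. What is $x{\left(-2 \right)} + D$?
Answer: $456$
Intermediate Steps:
$x{\left(w \right)} = \left(9 + w\right) \left(12 - 3 w\right)$ ($x{\left(w \right)} = \left(12 + \left(w - 4 w\right)\right) \left(9 + w\right) = \left(12 - 3 w\right) \left(9 + w\right) = \left(9 + w\right) \left(12 - 3 w\right)$)
$D = 330$ ($D = 6 + \left(2 \cdot 9\right)^{2} = 6 + 18^{2} = 6 + 324 = 330$)
$x{\left(-2 \right)} + D = \left(108 - -30 - 3 \left(-2\right)^{2}\right) + 330 = \left(108 + 30 - 12\right) + 330 = 126 + 330 = 456$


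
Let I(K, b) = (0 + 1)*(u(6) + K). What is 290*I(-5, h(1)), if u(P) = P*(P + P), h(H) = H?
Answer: 19430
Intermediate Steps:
u(P) = 2*P² (u(P) = P*(2*P) = 2*P²)
I(K, b) = 72 + K (I(K, b) = (0 + 1)*(2*6² + K) = 1*(2*36 + K) = 1*(72 + K) = 72 + K)
290*I(-5, h(1)) = 290*(72 - 5) = 290*67 = 19430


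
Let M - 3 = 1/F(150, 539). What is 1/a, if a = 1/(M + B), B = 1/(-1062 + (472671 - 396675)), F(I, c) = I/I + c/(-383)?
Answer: 1061591/1948284 ≈ 0.54488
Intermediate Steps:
F(I, c) = 1 - c/383 (F(I, c) = 1 + c*(-1/383) = 1 - c/383)
B = 1/74934 (B = 1/(-1062 + 75996) = 1/74934 ≈ 1.3345e-5)
M = 85/156 (M = 3 + 1/(1 - 1/383*539) = 3 + 1/(1 - 539/383) = 3 + 1/(-156/383) = 3 - 383/156 = 85/156 ≈ 0.54487)
a = 1948284/1061591 (a = 1/(85/156 + 1/74934) = 1/(1061591/1948284) = 1948284/1061591 ≈ 1.8352)
1/a = 1/(1948284/1061591) = 1061591/1948284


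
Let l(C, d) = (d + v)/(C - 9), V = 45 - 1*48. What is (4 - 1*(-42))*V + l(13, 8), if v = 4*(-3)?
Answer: -139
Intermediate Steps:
V = -3 (V = 45 - 48 = -3)
v = -12
l(C, d) = (-12 + d)/(-9 + C) (l(C, d) = (d - 12)/(C - 9) = (-12 + d)/(-9 + C))
(4 - 1*(-42))*V + l(13, 8) = (4 - 1*(-42))*(-3) + (-12 + 8)/(-9 + 13) = (4 + 42)*(-3) - 4/4 = 46*(-3) + (1/4)*(-4) = -138 - 1 = -139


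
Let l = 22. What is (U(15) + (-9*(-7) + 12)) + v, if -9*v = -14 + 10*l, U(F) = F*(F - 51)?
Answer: -4391/9 ≈ -487.89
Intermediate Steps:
U(F) = F*(-51 + F)
v = -206/9 (v = -(-14 + 10*22)/9 = -(-14 + 220)/9 = -⅑*206 = -206/9 ≈ -22.889)
(U(15) + (-9*(-7) + 12)) + v = (15*(-51 + 15) + (-9*(-7) + 12)) - 206/9 = (15*(-36) + (63 + 12)) - 206/9 = (-540 + 75) - 206/9 = -465 - 206/9 = -4391/9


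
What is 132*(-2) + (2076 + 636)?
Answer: 2448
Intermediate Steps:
132*(-2) + (2076 + 636) = -264 + 2712 = 2448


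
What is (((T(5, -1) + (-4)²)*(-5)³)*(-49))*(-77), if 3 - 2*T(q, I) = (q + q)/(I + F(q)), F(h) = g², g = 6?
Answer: -16372125/2 ≈ -8.1861e+6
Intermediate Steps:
F(h) = 36 (F(h) = 6² = 36)
T(q, I) = 3/2 - q/(36 + I) (T(q, I) = 3/2 - (q + q)/(2*(I + 36)) = 3/2 - 2*q/(2*(36 + I)) = 3/2 - q/(36 + I))
(((T(5, -1) + (-4)²)*(-5)³)*(-49))*(-77) = ((((54 - 1*5 + (3/2)*(-1))/(36 - 1) + (-4)²)*(-5)³)*(-49))*(-77) = ((((54 - 5 - 3/2)/35 + 16)*(-125))*(-49))*(-77) = ((((1/35)*(95/2) + 16)*(-125))*(-49))*(-77) = (((19/14 + 16)*(-125))*(-49))*(-77) = (((243/14)*(-125))*(-49))*(-77) = -30375/14*(-49)*(-77) = (212625/2)*(-77) = -16372125/2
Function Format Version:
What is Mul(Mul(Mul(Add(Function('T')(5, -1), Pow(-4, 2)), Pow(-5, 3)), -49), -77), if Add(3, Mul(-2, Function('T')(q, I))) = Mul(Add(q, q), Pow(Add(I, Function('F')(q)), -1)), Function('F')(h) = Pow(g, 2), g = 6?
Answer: Rational(-16372125, 2) ≈ -8.1861e+6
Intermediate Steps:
Function('F')(h) = 36 (Function('F')(h) = Pow(6, 2) = 36)
Function('T')(q, I) = Add(Rational(3, 2), Mul(-1, q, Pow(Add(36, I), -1))) (Function('T')(q, I) = Add(Rational(3, 2), Mul(Rational(-1, 2), Mul(Add(q, q), Pow(Add(I, 36), -1)))) = Add(Rational(3, 2), Mul(Rational(-1, 2), Mul(Mul(2, q), Pow(Add(36, I), -1)))) = Add(Rational(3, 2), Mul(Rational(-1, 2), Mul(2, q, Pow(Add(36, I), -1)))) = Add(Rational(3, 2), Mul(-1, q, Pow(Add(36, I), -1))))
Mul(Mul(Mul(Add(Function('T')(5, -1), Pow(-4, 2)), Pow(-5, 3)), -49), -77) = Mul(Mul(Mul(Add(Mul(Pow(Add(36, -1), -1), Add(54, Mul(-1, 5), Mul(Rational(3, 2), -1))), Pow(-4, 2)), Pow(-5, 3)), -49), -77) = Mul(Mul(Mul(Add(Mul(Pow(35, -1), Add(54, -5, Rational(-3, 2))), 16), -125), -49), -77) = Mul(Mul(Mul(Add(Mul(Rational(1, 35), Rational(95, 2)), 16), -125), -49), -77) = Mul(Mul(Mul(Add(Rational(19, 14), 16), -125), -49), -77) = Mul(Mul(Mul(Rational(243, 14), -125), -49), -77) = Mul(Mul(Rational(-30375, 14), -49), -77) = Mul(Rational(212625, 2), -77) = Rational(-16372125, 2)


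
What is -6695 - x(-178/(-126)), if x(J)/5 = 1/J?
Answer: -596170/89 ≈ -6698.5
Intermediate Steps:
x(J) = 5/J
-6695 - x(-178/(-126)) = -6695 - 5/((-178/(-126))) = -6695 - 5/((-178*(-1/126))) = -6695 - 5/89/63 = -6695 - 5*63/89 = -6695 - 1*315/89 = -6695 - 315/89 = -596170/89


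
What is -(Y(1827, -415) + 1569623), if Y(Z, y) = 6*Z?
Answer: -1580585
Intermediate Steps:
-(Y(1827, -415) + 1569623) = -(6*1827 + 1569623) = -(10962 + 1569623) = -1*1580585 = -1580585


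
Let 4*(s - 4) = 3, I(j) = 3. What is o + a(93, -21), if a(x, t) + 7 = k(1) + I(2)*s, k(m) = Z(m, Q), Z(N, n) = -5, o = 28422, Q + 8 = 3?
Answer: 113697/4 ≈ 28424.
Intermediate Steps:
Q = -5 (Q = -8 + 3 = -5)
s = 19/4 (s = 4 + (¼)*3 = 4 + ¾ = 19/4 ≈ 4.7500)
k(m) = -5
a(x, t) = 9/4 (a(x, t) = -7 + (-5 + 3*(19/4)) = -7 + (-5 + 57/4) = -7 + 37/4 = 9/4)
o + a(93, -21) = 28422 + 9/4 = 113697/4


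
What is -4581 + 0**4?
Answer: -4581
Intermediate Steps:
-4581 + 0**4 = -4581 + 0 = -4581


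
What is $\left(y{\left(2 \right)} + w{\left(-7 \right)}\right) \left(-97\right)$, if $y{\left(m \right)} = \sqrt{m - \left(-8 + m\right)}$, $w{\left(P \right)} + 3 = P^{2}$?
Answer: $-4462 - 194 \sqrt{2} \approx -4736.4$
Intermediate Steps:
$w{\left(P \right)} = -3 + P^{2}$
$y{\left(m \right)} = 2 \sqrt{2}$ ($y{\left(m \right)} = \sqrt{8} = 2 \sqrt{2}$)
$\left(y{\left(2 \right)} + w{\left(-7 \right)}\right) \left(-97\right) = \left(2 \sqrt{2} - \left(3 - \left(-7\right)^{2}\right)\right) \left(-97\right) = \left(2 \sqrt{2} + \left(-3 + 49\right)\right) \left(-97\right) = \left(2 \sqrt{2} + 46\right) \left(-97\right) = \left(46 + 2 \sqrt{2}\right) \left(-97\right) = -4462 - 194 \sqrt{2}$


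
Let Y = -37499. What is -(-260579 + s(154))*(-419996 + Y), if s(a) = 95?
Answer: -119170127580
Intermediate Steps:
-(-260579 + s(154))*(-419996 + Y) = -(-260579 + 95)*(-419996 - 37499) = -(-260484)*(-457495) = -1*119170127580 = -119170127580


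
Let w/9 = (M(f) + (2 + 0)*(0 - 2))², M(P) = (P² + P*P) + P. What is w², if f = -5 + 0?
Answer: 228886641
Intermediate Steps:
f = -5
M(P) = P + 2*P² (M(P) = (P² + P²) + P = 2*P² + P = P + 2*P²)
w = 15129 (w = 9*(-5*(1 + 2*(-5)) + (2 + 0)*(0 - 2))² = 9*(-5*(1 - 10) + 2*(-2))² = 9*(-5*(-9) - 4)² = 9*(45 - 4)² = 9*41² = 9*1681 = 15129)
w² = 15129² = 228886641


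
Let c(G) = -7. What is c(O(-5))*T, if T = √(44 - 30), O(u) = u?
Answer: -7*√14 ≈ -26.192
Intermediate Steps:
T = √14 ≈ 3.7417
c(O(-5))*T = -7*√14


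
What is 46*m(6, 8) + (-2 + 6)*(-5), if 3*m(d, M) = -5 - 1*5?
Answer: -520/3 ≈ -173.33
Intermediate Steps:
m(d, M) = -10/3 (m(d, M) = (-5 - 1*5)/3 = (-5 - 5)/3 = (1/3)*(-10) = -10/3)
46*m(6, 8) + (-2 + 6)*(-5) = 46*(-10/3) + (-2 + 6)*(-5) = -460/3 + 4*(-5) = -460/3 - 20 = -520/3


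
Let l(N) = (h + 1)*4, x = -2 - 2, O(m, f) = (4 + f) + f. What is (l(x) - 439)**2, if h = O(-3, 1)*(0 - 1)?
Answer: 210681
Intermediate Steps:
O(m, f) = 4 + 2*f
x = -4
h = -6 (h = (4 + 2*1)*(0 - 1) = (4 + 2)*(-1) = 6*(-1) = -6)
l(N) = -20 (l(N) = (-6 + 1)*4 = -5*4 = -20)
(l(x) - 439)**2 = (-20 - 439)**2 = (-459)**2 = 210681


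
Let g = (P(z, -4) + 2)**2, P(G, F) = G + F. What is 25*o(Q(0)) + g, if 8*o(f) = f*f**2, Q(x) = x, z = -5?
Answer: 49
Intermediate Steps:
P(G, F) = F + G
o(f) = f**3/8 (o(f) = (f*f**2)/8 = f**3/8)
g = 49 (g = ((-4 - 5) + 2)**2 = (-9 + 2)**2 = (-7)**2 = 49)
25*o(Q(0)) + g = 25*((1/8)*0**3) + 49 = 25*((1/8)*0) + 49 = 25*0 + 49 = 0 + 49 = 49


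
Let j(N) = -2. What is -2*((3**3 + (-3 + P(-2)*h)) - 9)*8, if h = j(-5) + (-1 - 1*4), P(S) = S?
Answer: -464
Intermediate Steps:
h = -7 (h = -2 + (-1 - 1*4) = -2 + (-1 - 4) = -2 - 5 = -7)
-2*((3**3 + (-3 + P(-2)*h)) - 9)*8 = -2*((3**3 + (-3 - 2*(-7))) - 9)*8 = -2*((27 + (-3 + 14)) - 9)*8 = -2*((27 + 11) - 9)*8 = -2*(38 - 9)*8 = -2*29*8 = -58*8 = -464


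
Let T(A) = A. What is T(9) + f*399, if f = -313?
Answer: -124878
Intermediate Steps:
T(9) + f*399 = 9 - 313*399 = 9 - 124887 = -124878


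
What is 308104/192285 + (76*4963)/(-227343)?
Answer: -827435636/14571549585 ≈ -0.056784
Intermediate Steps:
308104/192285 + (76*4963)/(-227343) = 308104*(1/192285) + 377188*(-1/227343) = 308104/192285 - 377188/227343 = -827435636/14571549585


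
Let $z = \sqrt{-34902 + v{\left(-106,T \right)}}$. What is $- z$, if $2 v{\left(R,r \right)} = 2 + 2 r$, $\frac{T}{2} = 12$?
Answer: $- i \sqrt{34877} \approx - 186.75 i$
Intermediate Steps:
$T = 24$ ($T = 2 \cdot 12 = 24$)
$v{\left(R,r \right)} = 1 + r$ ($v{\left(R,r \right)} = \frac{2 + 2 r}{2} = 1 + r$)
$z = i \sqrt{34877}$ ($z = \sqrt{-34902 + \left(1 + 24\right)} = \sqrt{-34902 + 25} = \sqrt{-34877} = i \sqrt{34877} \approx 186.75 i$)
$- z = - i \sqrt{34877}$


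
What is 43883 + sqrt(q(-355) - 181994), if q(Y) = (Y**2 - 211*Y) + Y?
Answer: 43883 + sqrt(18581) ≈ 44019.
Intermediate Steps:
q(Y) = Y**2 - 210*Y
43883 + sqrt(q(-355) - 181994) = 43883 + sqrt(-355*(-210 - 355) - 181994) = 43883 + sqrt(-355*(-565) - 181994) = 43883 + sqrt(200575 - 181994) = 43883 + sqrt(18581)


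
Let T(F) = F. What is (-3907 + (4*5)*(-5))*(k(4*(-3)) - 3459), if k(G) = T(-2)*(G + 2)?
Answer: 13780073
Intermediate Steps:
k(G) = -4 - 2*G (k(G) = -2*(G + 2) = -2*(2 + G) = -4 - 2*G)
(-3907 + (4*5)*(-5))*(k(4*(-3)) - 3459) = (-3907 + (4*5)*(-5))*((-4 - 8*(-3)) - 3459) = (-3907 + 20*(-5))*((-4 - 2*(-12)) - 3459) = (-3907 - 100)*((-4 + 24) - 3459) = -4007*(20 - 3459) = -4007*(-3439) = 13780073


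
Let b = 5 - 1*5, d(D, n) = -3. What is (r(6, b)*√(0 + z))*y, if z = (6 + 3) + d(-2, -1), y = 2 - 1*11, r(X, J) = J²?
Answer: 0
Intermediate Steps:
b = 0 (b = 5 - 5 = 0)
y = -9 (y = 2 - 11 = -9)
z = 6 (z = (6 + 3) - 3 = 9 - 3 = 6)
(r(6, b)*√(0 + z))*y = (0²*√(0 + 6))*(-9) = (0*√6)*(-9) = 0*(-9) = 0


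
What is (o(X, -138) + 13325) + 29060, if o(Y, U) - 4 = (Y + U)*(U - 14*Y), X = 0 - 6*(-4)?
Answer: 96425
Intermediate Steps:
X = 24 (X = 0 + 24 = 24)
o(Y, U) = 4 + (U + Y)*(U - 14*Y) (o(Y, U) = 4 + (Y + U)*(U - 14*Y) = 4 + (U + Y)*(U - 14*Y))
(o(X, -138) + 13325) + 29060 = ((4 + (-138)² - 14*24² - 13*(-138)*24) + 13325) + 29060 = ((4 + 19044 - 14*576 + 43056) + 13325) + 29060 = ((4 + 19044 - 8064 + 43056) + 13325) + 29060 = (54040 + 13325) + 29060 = 67365 + 29060 = 96425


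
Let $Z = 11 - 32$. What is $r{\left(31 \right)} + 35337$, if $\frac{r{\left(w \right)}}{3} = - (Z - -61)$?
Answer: $35217$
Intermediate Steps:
$Z = -21$
$r{\left(w \right)} = -120$ ($r{\left(w \right)} = 3 \left(- (-21 - -61)\right) = 3 \left(- (-21 + 61)\right) = 3 \left(\left(-1\right) 40\right) = 3 \left(-40\right) = -120$)
$r{\left(31 \right)} + 35337 = -120 + 35337 = 35217$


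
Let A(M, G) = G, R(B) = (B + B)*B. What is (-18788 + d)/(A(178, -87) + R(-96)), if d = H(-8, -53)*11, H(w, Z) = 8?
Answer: -3740/3669 ≈ -1.0194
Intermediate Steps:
R(B) = 2*B² (R(B) = (2*B)*B = 2*B²)
d = 88 (d = 8*11 = 88)
(-18788 + d)/(A(178, -87) + R(-96)) = (-18788 + 88)/(-87 + 2*(-96)²) = -18700/(-87 + 2*9216) = -18700/(-87 + 18432) = -18700/18345 = -18700*1/18345 = -3740/3669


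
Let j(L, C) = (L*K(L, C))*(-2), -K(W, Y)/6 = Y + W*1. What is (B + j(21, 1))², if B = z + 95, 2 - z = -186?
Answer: 33953929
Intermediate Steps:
z = 188 (z = 2 - 1*(-186) = 2 + 186 = 188)
K(W, Y) = -6*W - 6*Y (K(W, Y) = -6*(Y + W*1) = -6*(Y + W) = -6*(W + Y) = -6*W - 6*Y)
B = 283 (B = 188 + 95 = 283)
j(L, C) = -2*L*(-6*C - 6*L) (j(L, C) = (L*(-6*L - 6*C))*(-2) = (L*(-6*C - 6*L))*(-2) = -2*L*(-6*C - 6*L))
(B + j(21, 1))² = (283 + 12*21*(1 + 21))² = (283 + 12*21*22)² = (283 + 5544)² = 5827² = 33953929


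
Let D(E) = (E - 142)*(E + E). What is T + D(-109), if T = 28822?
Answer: 83540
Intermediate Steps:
D(E) = 2*E*(-142 + E) (D(E) = (-142 + E)*(2*E) = 2*E*(-142 + E))
T + D(-109) = 28822 + 2*(-109)*(-142 - 109) = 28822 + 2*(-109)*(-251) = 28822 + 54718 = 83540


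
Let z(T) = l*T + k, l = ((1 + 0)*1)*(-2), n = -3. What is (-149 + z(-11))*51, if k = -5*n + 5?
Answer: -5457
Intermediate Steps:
l = -2 (l = (1*1)*(-2) = 1*(-2) = -2)
k = 20 (k = -5*(-3) + 5 = 15 + 5 = 20)
z(T) = 20 - 2*T (z(T) = -2*T + 20 = 20 - 2*T)
(-149 + z(-11))*51 = (-149 + (20 - 2*(-11)))*51 = (-149 + (20 + 22))*51 = (-149 + 42)*51 = -107*51 = -5457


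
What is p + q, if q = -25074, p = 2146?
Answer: -22928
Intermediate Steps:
p + q = 2146 - 25074 = -22928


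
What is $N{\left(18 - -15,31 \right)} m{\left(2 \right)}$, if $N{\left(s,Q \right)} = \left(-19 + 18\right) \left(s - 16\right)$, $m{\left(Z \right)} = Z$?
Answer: $-34$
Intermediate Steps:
$N{\left(s,Q \right)} = 16 - s$ ($N{\left(s,Q \right)} = - (-16 + s) = 16 - s$)
$N{\left(18 - -15,31 \right)} m{\left(2 \right)} = \left(16 - \left(18 - -15\right)\right) 2 = \left(16 - \left(18 + 15\right)\right) 2 = \left(16 - 33\right) 2 = \left(-17\right) 2 = -34$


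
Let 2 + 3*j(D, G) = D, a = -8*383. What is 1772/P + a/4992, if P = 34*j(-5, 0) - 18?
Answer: -857255/45552 ≈ -18.819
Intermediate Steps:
a = -3064
j(D, G) = -⅔ + D/3
P = -292/3 (P = 34*(-⅔ + (⅓)*(-5)) - 18 = 34*(-⅔ - 5/3) - 18 = 34*(-7/3) - 18 = -238/3 - 18 = -292/3 ≈ -97.333)
1772/P + a/4992 = 1772/(-292/3) - 3064/4992 = 1772*(-3/292) - 3064*1/4992 = -1329/73 - 383/624 = -857255/45552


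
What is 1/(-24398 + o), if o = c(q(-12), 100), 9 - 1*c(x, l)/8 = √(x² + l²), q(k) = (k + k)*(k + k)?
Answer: -12163/284940306 + 8*√21361/142470153 ≈ -3.4479e-5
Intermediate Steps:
q(k) = 4*k² (q(k) = (2*k)*(2*k) = 4*k²)
c(x, l) = 72 - 8*√(l² + x²) (c(x, l) = 72 - 8*√(x² + l²) = 72 - 8*√(l² + x²))
o = 72 - 32*√21361 (o = 72 - 8*√(100² + (4*(-12)²)²) = 72 - 8*√(10000 + (4*144)²) = 72 - 8*√(10000 + 576²) = 72 - 8*√(10000 + 331776) = 72 - 32*√21361 ≈ -4604.9)
1/(-24398 + o) = 1/(-24398 + (72 - 32*√21361)) = 1/(-24326 - 32*√21361)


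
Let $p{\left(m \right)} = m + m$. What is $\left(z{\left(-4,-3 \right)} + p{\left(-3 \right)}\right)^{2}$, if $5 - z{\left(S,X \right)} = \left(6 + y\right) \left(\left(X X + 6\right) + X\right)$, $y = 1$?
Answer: $7225$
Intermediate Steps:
$p{\left(m \right)} = 2 m$
$z{\left(S,X \right)} = -37 - 7 X - 7 X^{2}$ ($z{\left(S,X \right)} = 5 - \left(6 + 1\right) \left(\left(X X + 6\right) + X\right) = 5 - 7 \left(\left(X^{2} + 6\right) + X\right) = 5 - 7 \left(\left(6 + X^{2}\right) + X\right) = 5 - 7 \left(6 + X + X^{2}\right) = 5 - \left(42 + 7 X + 7 X^{2}\right) = -37 - 7 X - 7 X^{2}$)
$\left(z{\left(-4,-3 \right)} + p{\left(-3 \right)}\right)^{2} = \left(\left(-37 - -21 - 7 \left(-3\right)^{2}\right) + 2 \left(-3\right)\right)^{2} = \left(\left(-37 + 21 - 63\right) - 6\right)^{2} = \left(-79 - 6\right)^{2} = \left(-85\right)^{2} = 7225$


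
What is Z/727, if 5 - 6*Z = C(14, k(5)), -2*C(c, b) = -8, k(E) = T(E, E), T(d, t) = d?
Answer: 1/4362 ≈ 0.00022925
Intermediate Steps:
k(E) = E
C(c, b) = 4 (C(c, b) = -½*(-8) = 4)
Z = ⅙ (Z = ⅚ - ⅙*4 = ⅚ - ⅔ = ⅙ ≈ 0.16667)
Z/727 = (⅙)/727 = (⅙)*(1/727) = 1/4362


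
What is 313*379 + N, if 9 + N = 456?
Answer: 119074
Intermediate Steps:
N = 447 (N = -9 + 456 = 447)
313*379 + N = 313*379 + 447 = 118627 + 447 = 119074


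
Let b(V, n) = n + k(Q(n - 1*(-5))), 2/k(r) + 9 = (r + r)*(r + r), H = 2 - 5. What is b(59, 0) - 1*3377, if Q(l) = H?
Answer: -91177/27 ≈ -3376.9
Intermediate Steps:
H = -3
Q(l) = -3
k(r) = 2/(-9 + 4*r²) (k(r) = 2/(-9 + (r + r)*(r + r)) = 2/(-9 + (2*r)*(2*r)) = 2/(-9 + 4*r²))
b(V, n) = 2/27 + n (b(V, n) = n + 2/(-9 + 4*(-3)²) = n + 2/(-9 + 4*9) = n + 2/(-9 + 36) = n + 2/27 = 2/27 + n)
b(59, 0) - 1*3377 = (2/27 + 0) - 1*3377 = 2/27 - 3377 = -91177/27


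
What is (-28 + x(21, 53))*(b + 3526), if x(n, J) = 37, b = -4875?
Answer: -12141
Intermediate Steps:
(-28 + x(21, 53))*(b + 3526) = (-28 + 37)*(-4875 + 3526) = 9*(-1349) = -12141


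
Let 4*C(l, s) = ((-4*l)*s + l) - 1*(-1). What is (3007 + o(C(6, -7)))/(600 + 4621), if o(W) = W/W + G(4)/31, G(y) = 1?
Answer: 93249/161851 ≈ 0.57614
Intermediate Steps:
C(l, s) = 1/4 + l/4 - l*s (C(l, s) = (((-4*l)*s + l) - 1*(-1))/4 = ((-4*l*s + l) + 1)/4 = ((l - 4*l*s) + 1)/4 = (1 + l - 4*l*s)/4 = 1/4 + l/4 - l*s)
o(W) = 32/31 (o(W) = W/W + 1/31 = 1 + 1*(1/31) = 1 + 1/31 = 32/31)
(3007 + o(C(6, -7)))/(600 + 4621) = (3007 + 32/31)/(600 + 4621) = (93249/31)/5221 = (93249/31)*(1/5221) = 93249/161851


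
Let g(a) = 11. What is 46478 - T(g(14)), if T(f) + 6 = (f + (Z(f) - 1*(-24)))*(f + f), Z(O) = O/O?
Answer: 45692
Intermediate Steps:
Z(O) = 1
T(f) = -6 + 2*f*(25 + f) (T(f) = -6 + (f + (1 - 1*(-24)))*(f + f) = -6 + (f + (1 + 24))*(2*f) = -6 + (f + 25)*(2*f) = -6 + (25 + f)*(2*f) = -6 + 2*f*(25 + f))
46478 - T(g(14)) = 46478 - (-6 + 2*11² + 50*11) = 46478 - (-6 + 2*121 + 550) = 46478 - (-6 + 242 + 550) = 46478 - 1*786 = 46478 - 786 = 45692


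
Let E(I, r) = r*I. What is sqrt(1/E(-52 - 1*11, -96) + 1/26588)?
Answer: sqrt(7881594)/197064 ≈ 0.014246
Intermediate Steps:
E(I, r) = I*r
sqrt(1/E(-52 - 1*11, -96) + 1/26588) = sqrt(1/((-52 - 1*11)*(-96)) + 1/26588) = sqrt(1/((-52 - 11)*(-96)) + 1/26588) = sqrt(1/(-63*(-96)) + 1/26588) = sqrt(1/6048 + 1/26588) = sqrt(8159/40201056) = sqrt(7881594)/197064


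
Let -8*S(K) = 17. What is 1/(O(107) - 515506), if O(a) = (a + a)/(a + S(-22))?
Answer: -839/432507822 ≈ -1.9399e-6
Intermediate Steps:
S(K) = -17/8 (S(K) = -⅛*17 = -17/8)
O(a) = 2*a/(-17/8 + a) (O(a) = (a + a)/(a - 17/8) = (2*a)/(-17/8 + a) = 2*a/(-17/8 + a))
1/(O(107) - 515506) = 1/(16*107/(-17 + 8*107) - 515506) = 1/(16*107/(-17 + 856) - 515506) = 1/(16*107/839 - 515506) = 1/(16*107*(1/839) - 515506) = 1/(1712/839 - 515506) = 1/(-432507822/839) = -839/432507822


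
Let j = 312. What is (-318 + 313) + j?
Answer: 307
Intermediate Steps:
(-318 + 313) + j = (-318 + 313) + 312 = -5 + 312 = 307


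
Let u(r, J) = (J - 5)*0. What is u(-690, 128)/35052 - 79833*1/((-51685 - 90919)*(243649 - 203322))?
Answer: 79833/5750791508 ≈ 1.3882e-5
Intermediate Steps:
u(r, J) = 0 (u(r, J) = (-5 + J)*0 = 0)
u(-690, 128)/35052 - 79833*1/((-51685 - 90919)*(243649 - 203322)) = 0/35052 - 79833*1/((-51685 - 90919)*(243649 - 203322)) = 0*(1/35052) - 79833/(40327*(-142604)) = 0 - 79833/(-5750791508) = 0 - 79833*(-1/5750791508) = 0 + 79833/5750791508 = 79833/5750791508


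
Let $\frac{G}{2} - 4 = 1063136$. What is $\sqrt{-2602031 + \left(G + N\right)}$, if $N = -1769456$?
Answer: $i \sqrt{2245207} \approx 1498.4 i$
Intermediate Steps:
$G = 2126280$ ($G = 8 + 2 \cdot 1063136 = 8 + 2126272 = 2126280$)
$\sqrt{-2602031 + \left(G + N\right)} = \sqrt{-2602031 + \left(2126280 - 1769456\right)} = \sqrt{-2602031 + 356824} = \sqrt{-2245207} = i \sqrt{2245207}$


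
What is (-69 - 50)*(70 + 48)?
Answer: -14042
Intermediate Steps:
(-69 - 50)*(70 + 48) = -119*118 = -14042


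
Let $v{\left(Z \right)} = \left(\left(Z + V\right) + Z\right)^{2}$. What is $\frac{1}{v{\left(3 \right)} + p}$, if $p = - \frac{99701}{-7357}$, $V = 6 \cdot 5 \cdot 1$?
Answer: $\frac{1051}{1376339} \approx 0.00076362$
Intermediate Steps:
$V = 30$ ($V = 30 \cdot 1 = 30$)
$v{\left(Z \right)} = \left(30 + 2 Z\right)^{2}$ ($v{\left(Z \right)} = \left(\left(Z + 30\right) + Z\right)^{2} = \left(\left(30 + Z\right) + Z\right)^{2} = \left(30 + 2 Z\right)^{2}$)
$p = \frac{14243}{1051}$ ($p = \left(-99701\right) \left(- \frac{1}{7357}\right) = \frac{14243}{1051} \approx 13.552$)
$\frac{1}{v{\left(3 \right)} + p} = \frac{1}{4 \left(15 + 3\right)^{2} + \frac{14243}{1051}} = \frac{1}{4 \cdot 18^{2} + \frac{14243}{1051}} = \frac{1}{4 \cdot 324 + \frac{14243}{1051}} = \frac{1}{1296 + \frac{14243}{1051}} = \frac{1}{\frac{1376339}{1051}} = \frac{1051}{1376339}$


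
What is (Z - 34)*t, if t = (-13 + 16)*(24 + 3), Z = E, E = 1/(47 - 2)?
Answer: -13761/5 ≈ -2752.2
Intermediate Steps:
E = 1/45 ≈ 0.022222
Z = 1/45 ≈ 0.022222
t = 81 (t = 3*27 = 81)
(Z - 34)*t = (1/45 - 34)*81 = -1529/45*81 = -13761/5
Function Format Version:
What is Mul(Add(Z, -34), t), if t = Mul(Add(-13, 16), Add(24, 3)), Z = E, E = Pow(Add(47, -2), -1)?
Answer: Rational(-13761, 5) ≈ -2752.2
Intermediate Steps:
E = Rational(1, 45) (E = Pow(45, -1) = Rational(1, 45) ≈ 0.022222)
Z = Rational(1, 45) ≈ 0.022222
t = 81 (t = Mul(3, 27) = 81)
Mul(Add(Z, -34), t) = Mul(Add(Rational(1, 45), -34), 81) = Mul(Rational(-1529, 45), 81) = Rational(-13761, 5)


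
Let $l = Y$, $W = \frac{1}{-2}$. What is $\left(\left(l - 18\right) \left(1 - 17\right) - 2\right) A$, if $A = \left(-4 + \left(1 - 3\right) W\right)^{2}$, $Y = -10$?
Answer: $4014$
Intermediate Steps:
$W = - \frac{1}{2} \approx -0.5$
$l = -10$
$A = 9$ ($A = \left(-4 + \left(1 - 3\right) \left(- \frac{1}{2}\right)\right)^{2} = \left(-4 - -1\right)^{2} = \left(-4 + 1\right)^{2} = \left(-3\right)^{2} = 9$)
$\left(\left(l - 18\right) \left(1 - 17\right) - 2\right) A = \left(\left(-10 - 18\right) \left(1 - 17\right) - 2\right) 9 = \left(\left(-28\right) \left(-16\right) - 2\right) 9 = \left(448 - 2\right) 9 = 446 \cdot 9 = 4014$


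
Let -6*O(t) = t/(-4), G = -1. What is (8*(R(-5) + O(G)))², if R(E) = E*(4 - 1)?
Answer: 130321/9 ≈ 14480.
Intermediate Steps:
R(E) = 3*E (R(E) = E*3 = 3*E)
O(t) = t/24 (O(t) = -t/(6*(-4)) = -t*(-1)/(6*4) = -(-1)*t/24 = t/24)
(8*(R(-5) + O(G)))² = (8*(3*(-5) + (1/24)*(-1)))² = (8*(-15 - 1/24))² = (8*(-361/24))² = (-361/3)² = 130321/9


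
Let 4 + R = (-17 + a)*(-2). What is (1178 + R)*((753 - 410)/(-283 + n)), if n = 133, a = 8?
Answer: -204428/75 ≈ -2725.7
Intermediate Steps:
R = 14 (R = -4 + (-17 + 8)*(-2) = -4 - 9*(-2) = -4 + 18 = 14)
(1178 + R)*((753 - 410)/(-283 + n)) = (1178 + 14)*((753 - 410)/(-283 + 133)) = 1192*(343/(-150)) = 1192*(343*(-1/150)) = 1192*(-343/150) = -204428/75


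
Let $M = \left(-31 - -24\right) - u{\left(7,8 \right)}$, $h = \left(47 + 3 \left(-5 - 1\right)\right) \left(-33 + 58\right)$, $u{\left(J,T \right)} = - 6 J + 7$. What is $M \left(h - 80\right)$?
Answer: $18060$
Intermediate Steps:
$u{\left(J,T \right)} = 7 - 6 J$
$h = 725$ ($h = \left(47 + 3 \left(-6\right)\right) 25 = \left(47 - 18\right) 25 = 29 \cdot 25 = 725$)
$M = 28$ ($M = \left(-31 - -24\right) - \left(7 - 42\right) = \left(-31 + 24\right) - \left(7 - 42\right) = -7 - -35 = -7 + 35 = 28$)
$M \left(h - 80\right) = 28 \left(725 - 80\right) = 28 \cdot 645 = 18060$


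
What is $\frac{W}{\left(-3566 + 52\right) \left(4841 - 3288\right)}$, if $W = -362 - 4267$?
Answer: $\frac{4629}{5457242} \approx 0.00084823$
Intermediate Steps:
$W = -4629$
$\frac{W}{\left(-3566 + 52\right) \left(4841 - 3288\right)} = - \frac{4629}{\left(-3566 + 52\right) \left(4841 - 3288\right)} = - \frac{4629}{\left(-3514\right) 1553} = - \frac{4629}{-5457242} = \left(-4629\right) \left(- \frac{1}{5457242}\right) = \frac{4629}{5457242}$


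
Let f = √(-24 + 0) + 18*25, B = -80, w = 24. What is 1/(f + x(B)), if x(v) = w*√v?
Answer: 1/(2*(225 + I*√6 + 48*I*√5)) ≈ 0.0017949 - 0.00087577*I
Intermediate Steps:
f = 450 + 2*I*√6 (f = √(-24) + 450 = 2*I*√6 + 450 = 450 + 2*I*√6 ≈ 450.0 + 4.899*I)
x(v) = 24*√v
1/(f + x(B)) = 1/((450 + 2*I*√6) + 24*√(-80)) = 1/((450 + 2*I*√6) + 24*(4*I*√5)) = 1/((450 + 2*I*√6) + 96*I*√5) = 1/(450 + 2*I*√6 + 96*I*√5)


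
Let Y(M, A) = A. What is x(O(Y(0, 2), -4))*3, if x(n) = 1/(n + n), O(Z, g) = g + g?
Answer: -3/16 ≈ -0.18750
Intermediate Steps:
O(Z, g) = 2*g
x(n) = 1/(2*n)
x(O(Y(0, 2), -4))*3 = (1/(2*((2*(-4)))))*3 = ((1/2)/(-8))*3 = ((1/2)*(-1/8))*3 = -1/16*3 = -3/16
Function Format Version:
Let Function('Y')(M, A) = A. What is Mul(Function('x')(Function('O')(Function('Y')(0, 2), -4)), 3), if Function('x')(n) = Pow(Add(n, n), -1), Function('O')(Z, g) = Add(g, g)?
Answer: Rational(-3, 16) ≈ -0.18750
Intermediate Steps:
Function('O')(Z, g) = Mul(2, g)
Function('x')(n) = Mul(Rational(1, 2), Pow(n, -1)) (Function('x')(n) = Pow(Mul(2, n), -1) = Mul(Rational(1, 2), Pow(n, -1)))
Mul(Function('x')(Function('O')(Function('Y')(0, 2), -4)), 3) = Mul(Mul(Rational(1, 2), Pow(Mul(2, -4), -1)), 3) = Mul(Mul(Rational(1, 2), Pow(-8, -1)), 3) = Mul(Mul(Rational(1, 2), Rational(-1, 8)), 3) = Mul(Rational(-1, 16), 3) = Rational(-3, 16)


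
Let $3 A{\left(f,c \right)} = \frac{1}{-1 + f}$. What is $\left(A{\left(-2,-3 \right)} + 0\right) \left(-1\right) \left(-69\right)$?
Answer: $- \frac{23}{3} \approx -7.6667$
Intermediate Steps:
$A{\left(f,c \right)} = \frac{1}{3 \left(-1 + f\right)}$
$\left(A{\left(-2,-3 \right)} + 0\right) \left(-1\right) \left(-69\right) = \left(\frac{1}{3 \left(-1 - 2\right)} + 0\right) \left(-1\right) \left(-69\right) = \left(\frac{1}{3 \left(-3\right)} + 0\right) \left(-1\right) \left(-69\right) = \left(\frac{1}{3} \left(- \frac{1}{3}\right) + 0\right) \left(-1\right) \left(-69\right) = \left(- \frac{1}{9} + 0\right) \left(-1\right) \left(-69\right) = \left(- \frac{1}{9}\right) \left(-1\right) \left(-69\right) = \frac{1}{9} \left(-69\right) = - \frac{23}{3}$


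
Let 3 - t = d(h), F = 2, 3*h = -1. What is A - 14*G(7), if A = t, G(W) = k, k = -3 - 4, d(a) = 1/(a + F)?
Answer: 502/5 ≈ 100.40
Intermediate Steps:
h = -⅓ (h = (⅓)*(-1) = -⅓ ≈ -0.33333)
d(a) = 1/(2 + a) (d(a) = 1/(a + 2) = 1/(2 + a))
t = 12/5 (t = 3 - 1/(2 - ⅓) = 3 - 1/5/3 = 3 - 1*⅗ = 3 - ⅗ = 12/5 ≈ 2.4000)
k = -7
G(W) = -7
A = 12/5 ≈ 2.4000
A - 14*G(7) = 12/5 - 14*(-7) = 12/5 + 98 = 502/5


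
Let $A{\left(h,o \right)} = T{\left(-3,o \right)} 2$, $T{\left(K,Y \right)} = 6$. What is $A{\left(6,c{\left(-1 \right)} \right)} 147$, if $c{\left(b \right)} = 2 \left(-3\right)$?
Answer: $1764$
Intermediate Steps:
$c{\left(b \right)} = -6$
$A{\left(h,o \right)} = 12$ ($A{\left(h,o \right)} = 6 \cdot 2 = 12$)
$A{\left(6,c{\left(-1 \right)} \right)} 147 = 12 \cdot 147 = 1764$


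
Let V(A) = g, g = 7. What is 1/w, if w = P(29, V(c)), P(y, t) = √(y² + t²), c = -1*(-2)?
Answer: √890/890 ≈ 0.033520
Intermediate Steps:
c = 2
V(A) = 7
P(y, t) = √(t² + y²)
w = √890 (w = √(7² + 29²) = √(49 + 841) = √890 ≈ 29.833)
1/w = 1/(√890) = √890/890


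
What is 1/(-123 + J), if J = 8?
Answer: -1/115 ≈ -0.0086956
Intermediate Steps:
1/(-123 + J) = 1/(-123 + 8) = 1/(-115) = -1/115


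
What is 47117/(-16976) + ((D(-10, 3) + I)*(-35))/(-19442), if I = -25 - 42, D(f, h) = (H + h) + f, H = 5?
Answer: -478522877/165023696 ≈ -2.8997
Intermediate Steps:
D(f, h) = 5 + f + h (D(f, h) = (5 + h) + f = 5 + f + h)
I = -67
47117/(-16976) + ((D(-10, 3) + I)*(-35))/(-19442) = 47117/(-16976) + (((5 - 10 + 3) - 67)*(-35))/(-19442) = 47117*(-1/16976) + ((-2 - 67)*(-35))*(-1/19442) = -47117/16976 - 69*(-35)*(-1/19442) = -47117/16976 + 2415*(-1/19442) = -47117/16976 - 2415/19442 = -478522877/165023696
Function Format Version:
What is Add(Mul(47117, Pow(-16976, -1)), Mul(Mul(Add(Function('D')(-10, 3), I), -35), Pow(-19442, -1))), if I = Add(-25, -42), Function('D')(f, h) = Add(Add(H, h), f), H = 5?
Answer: Rational(-478522877, 165023696) ≈ -2.8997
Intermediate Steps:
Function('D')(f, h) = Add(5, f, h) (Function('D')(f, h) = Add(Add(5, h), f) = Add(5, f, h))
I = -67
Add(Mul(47117, Pow(-16976, -1)), Mul(Mul(Add(Function('D')(-10, 3), I), -35), Pow(-19442, -1))) = Add(Mul(47117, Pow(-16976, -1)), Mul(Mul(Add(Add(5, -10, 3), -67), -35), Pow(-19442, -1))) = Add(Mul(47117, Rational(-1, 16976)), Mul(Mul(Add(-2, -67), -35), Rational(-1, 19442))) = Add(Rational(-47117, 16976), Mul(Mul(-69, -35), Rational(-1, 19442))) = Add(Rational(-47117, 16976), Mul(2415, Rational(-1, 19442))) = Add(Rational(-47117, 16976), Rational(-2415, 19442)) = Rational(-478522877, 165023696)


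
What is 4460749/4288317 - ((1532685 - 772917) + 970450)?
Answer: -7419718802357/4288317 ≈ -1.7302e+6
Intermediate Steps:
4460749/4288317 - ((1532685 - 772917) + 970450) = 4460749*(1/4288317) - (759768 + 970450) = 4460749/4288317 - 1*1730218 = 4460749/4288317 - 1730218 = -7419718802357/4288317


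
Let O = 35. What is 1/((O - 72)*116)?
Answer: -1/4292 ≈ -0.00023299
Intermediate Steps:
1/((O - 72)*116) = 1/((35 - 72)*116) = 1/(-37*116) = 1/(-4292) = -1/4292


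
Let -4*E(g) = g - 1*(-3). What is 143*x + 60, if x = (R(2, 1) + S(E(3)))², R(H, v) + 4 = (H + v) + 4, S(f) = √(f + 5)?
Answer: 3695/2 + 429*√14 ≈ 3452.7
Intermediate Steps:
E(g) = -¾ - g/4 (E(g) = -(g - 1*(-3))/4 = -(g + 3)/4 = -(3 + g)/4 = -¾ - g/4)
S(f) = √(5 + f)
R(H, v) = H + v (R(H, v) = -4 + ((H + v) + 4) = -4 + (4 + H + v) = H + v)
x = (3 + √14/2)² (x = ((2 + 1) + √(5 + (-¾ - ¼*3)))² = (3 + √(5 + (-¾ - ¾)))² = (3 + √(5 - 3/2))² = (3 + √(7/2))² = (3 + √14/2)² ≈ 23.725)
143*x + 60 = 143*((6 + √14)²/4) + 60 = 143*(6 + √14)²/4 + 60 = 60 + 143*(6 + √14)²/4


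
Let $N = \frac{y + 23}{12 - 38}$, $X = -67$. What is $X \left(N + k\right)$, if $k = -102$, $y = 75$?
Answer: $\frac{92125}{13} \approx 7086.5$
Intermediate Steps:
$N = - \frac{49}{13}$ ($N = \frac{75 + 23}{12 - 38} = \frac{98}{-26} = 98 \left(- \frac{1}{26}\right) = - \frac{49}{13} \approx -3.7692$)
$X \left(N + k\right) = - 67 \left(- \frac{49}{13} - 102\right) = \left(-67\right) \left(- \frac{1375}{13}\right) = \frac{92125}{13}$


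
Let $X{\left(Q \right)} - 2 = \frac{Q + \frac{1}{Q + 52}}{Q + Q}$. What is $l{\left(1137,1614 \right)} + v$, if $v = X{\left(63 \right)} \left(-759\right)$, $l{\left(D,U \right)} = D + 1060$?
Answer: $\frac{31442}{105} \approx 299.45$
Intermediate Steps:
$X{\left(Q \right)} = 2 + \frac{Q + \frac{1}{52 + Q}}{2 Q}$ ($X{\left(Q \right)} = 2 + \frac{Q + \frac{1}{Q + 52}}{Q + Q} = 2 + \frac{Q + \frac{1}{52 + Q}}{2 Q}$)
$l{\left(D,U \right)} = 1060 + D$
$v = - \frac{199243}{105}$ ($v = \frac{1 + 5 \cdot 63^{2} + 260 \cdot 63}{2 \cdot 63 \left(52 + 63\right)} \left(-759\right) = \frac{1}{2} \cdot \frac{1}{63} \cdot \frac{1}{115} \left(1 + 5 \cdot 3969 + 16380\right) \left(-759\right) = \frac{1}{2} \cdot \frac{1}{63} \cdot \frac{1}{115} \left(1 + 19845 + 16380\right) \left(-759\right) = \frac{1}{2} \cdot \frac{1}{63} \cdot \frac{1}{115} \cdot 36226 \left(-759\right) = \frac{18113}{7245} \left(-759\right) = - \frac{199243}{105} \approx -1897.6$)
$l{\left(1137,1614 \right)} + v = \left(1060 + 1137\right) - \frac{199243}{105} = 2197 - \frac{199243}{105} = \frac{31442}{105}$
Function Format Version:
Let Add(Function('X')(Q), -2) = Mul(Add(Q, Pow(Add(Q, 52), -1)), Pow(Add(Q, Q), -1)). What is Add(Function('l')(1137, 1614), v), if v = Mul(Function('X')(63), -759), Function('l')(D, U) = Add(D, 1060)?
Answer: Rational(31442, 105) ≈ 299.45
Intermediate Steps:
Function('X')(Q) = Add(2, Mul(Rational(1, 2), Pow(Q, -1), Add(Q, Pow(Add(52, Q), -1)))) (Function('X')(Q) = Add(2, Mul(Add(Q, Pow(Add(Q, 52), -1)), Pow(Add(Q, Q), -1))) = Add(2, Mul(Add(Q, Pow(Add(52, Q), -1)), Pow(Mul(2, Q), -1))) = Add(2, Mul(Add(Q, Pow(Add(52, Q), -1)), Mul(Rational(1, 2), Pow(Q, -1)))) = Add(2, Mul(Rational(1, 2), Pow(Q, -1), Add(Q, Pow(Add(52, Q), -1)))))
Function('l')(D, U) = Add(1060, D)
v = Rational(-199243, 105) (v = Mul(Mul(Rational(1, 2), Pow(63, -1), Pow(Add(52, 63), -1), Add(1, Mul(5, Pow(63, 2)), Mul(260, 63))), -759) = Mul(Mul(Rational(1, 2), Rational(1, 63), Pow(115, -1), Add(1, Mul(5, 3969), 16380)), -759) = Mul(Mul(Rational(1, 2), Rational(1, 63), Rational(1, 115), Add(1, 19845, 16380)), -759) = Mul(Mul(Rational(1, 2), Rational(1, 63), Rational(1, 115), 36226), -759) = Mul(Rational(18113, 7245), -759) = Rational(-199243, 105) ≈ -1897.6)
Add(Function('l')(1137, 1614), v) = Add(Add(1060, 1137), Rational(-199243, 105)) = Add(2197, Rational(-199243, 105)) = Rational(31442, 105)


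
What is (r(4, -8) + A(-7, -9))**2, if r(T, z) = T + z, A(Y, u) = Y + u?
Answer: 400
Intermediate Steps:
(r(4, -8) + A(-7, -9))**2 = ((4 - 8) + (-7 - 9))**2 = (-4 - 16)**2 = (-20)**2 = 400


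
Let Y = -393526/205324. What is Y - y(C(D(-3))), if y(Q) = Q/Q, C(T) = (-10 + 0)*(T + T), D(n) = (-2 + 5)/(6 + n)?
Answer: -42775/14666 ≈ -2.9166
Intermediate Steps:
D(n) = 3/(6 + n)
C(T) = -20*T
y(Q) = 1
Y = -28109/14666 (Y = -393526*1/205324 = -28109/14666 ≈ -1.9166)
Y - y(C(D(-3))) = -28109/14666 - 1*1 = -28109/14666 - 1 = -42775/14666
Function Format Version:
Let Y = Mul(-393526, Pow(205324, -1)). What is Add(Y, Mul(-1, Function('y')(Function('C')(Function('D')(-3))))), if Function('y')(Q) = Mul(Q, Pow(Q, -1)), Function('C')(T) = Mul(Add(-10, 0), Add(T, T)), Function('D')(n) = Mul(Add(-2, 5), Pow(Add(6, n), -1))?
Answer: Rational(-42775, 14666) ≈ -2.9166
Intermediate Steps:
Function('D')(n) = Mul(3, Pow(Add(6, n), -1))
Function('C')(T) = Mul(-20, T) (Function('C')(T) = Mul(-10, Mul(2, T)) = Mul(-20, T))
Function('y')(Q) = 1
Y = Rational(-28109, 14666) (Y = Mul(-393526, Rational(1, 205324)) = Rational(-28109, 14666) ≈ -1.9166)
Add(Y, Mul(-1, Function('y')(Function('C')(Function('D')(-3))))) = Add(Rational(-28109, 14666), Mul(-1, 1)) = Add(Rational(-28109, 14666), -1) = Rational(-42775, 14666)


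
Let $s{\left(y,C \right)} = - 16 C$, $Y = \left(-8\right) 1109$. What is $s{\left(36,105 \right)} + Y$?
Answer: $-10552$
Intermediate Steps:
$Y = -8872$
$s{\left(36,105 \right)} + Y = \left(-16\right) 105 - 8872 = -1680 - 8872 = -10552$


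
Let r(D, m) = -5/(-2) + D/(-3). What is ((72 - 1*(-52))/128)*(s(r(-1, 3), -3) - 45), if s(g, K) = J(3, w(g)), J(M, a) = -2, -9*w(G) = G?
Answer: -1457/32 ≈ -45.531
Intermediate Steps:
w(G) = -G/9
r(D, m) = 5/2 - D/3 (r(D, m) = -5*(-1/2) + D*(-1/3) = 5/2 - D/3)
s(g, K) = -2
((72 - 1*(-52))/128)*(s(r(-1, 3), -3) - 45) = ((72 - 1*(-52))/128)*(-2 - 45) = ((72 + 52)*(1/128))*(-47) = (124*(1/128))*(-47) = (31/32)*(-47) = -1457/32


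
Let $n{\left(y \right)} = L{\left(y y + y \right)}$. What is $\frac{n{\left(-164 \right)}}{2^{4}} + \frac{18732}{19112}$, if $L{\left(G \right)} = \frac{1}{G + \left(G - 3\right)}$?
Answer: $\frac{2002865293}{2043493264} \approx 0.98012$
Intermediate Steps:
$L{\left(G \right)} = \frac{1}{-3 + 2 G}$ ($L{\left(G \right)} = \frac{1}{G + \left(-3 + G\right)} = \frac{1}{-3 + 2 G}$)
$n{\left(y \right)} = \frac{1}{-3 + 2 y + 2 y^{2}}$ ($n{\left(y \right)} = \frac{1}{-3 + 2 \left(y y + y\right)} = \frac{1}{-3 + 2 \left(y^{2} + y\right)} = \frac{1}{-3 + 2 \left(y + y^{2}\right)} = \frac{1}{-3 + \left(2 y + 2 y^{2}\right)} = \frac{1}{-3 + 2 y + 2 y^{2}}$)
$\frac{n{\left(-164 \right)}}{2^{4}} + \frac{18732}{19112} = \frac{1}{\left(-3 + 2 \left(-164\right) \left(1 - 164\right)\right) 2^{4}} + \frac{18732}{19112} = \frac{1}{\left(-3 + 2 \left(-164\right) \left(-163\right)\right) 16} + 18732 \cdot \frac{1}{19112} = \frac{1}{-3 + 53464} \cdot \frac{1}{16} + \frac{4683}{4778} = \frac{1}{53461} \cdot \frac{1}{16} + \frac{4683}{4778} = \frac{1}{855376} + \frac{4683}{4778} = \frac{2002865293}{2043493264}$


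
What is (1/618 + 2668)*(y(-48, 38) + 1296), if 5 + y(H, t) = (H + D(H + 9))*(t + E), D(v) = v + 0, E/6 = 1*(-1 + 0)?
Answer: -2461695725/618 ≈ -3.9833e+6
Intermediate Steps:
E = -6 (E = 6*(1*(-1 + 0)) = 6*(1*(-1)) = 6*(-1) = -6)
D(v) = v
y(H, t) = -5 + (-6 + t)*(9 + 2*H) (y(H, t) = -5 + (H + (H + 9))*(t - 6) = -5 + (H + (9 + H))*(-6 + t) = -5 + (9 + 2*H)*(-6 + t) = -5 + (-6 + t)*(9 + 2*H))
(1/618 + 2668)*(y(-48, 38) + 1296) = (1/618 + 2668)*((-59 - 12*(-48) - 48*38 + 38*(9 - 48)) + 1296) = (1/618 + 2668)*((-59 + 576 - 1824 + 38*(-39)) + 1296) = 1648825*((-59 + 576 - 1824 - 1482) + 1296)/618 = 1648825*(-2789 + 1296)/618 = (1648825/618)*(-1493) = -2461695725/618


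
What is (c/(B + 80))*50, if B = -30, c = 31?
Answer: 31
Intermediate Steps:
(c/(B + 80))*50 = (31/(-30 + 80))*50 = (31/50)*50 = 31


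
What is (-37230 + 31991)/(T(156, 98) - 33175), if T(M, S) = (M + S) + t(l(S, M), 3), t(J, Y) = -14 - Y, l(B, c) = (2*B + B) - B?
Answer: 5239/32938 ≈ 0.15906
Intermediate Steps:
l(B, c) = 2*B (l(B, c) = 3*B - B = 2*B)
T(M, S) = -17 + M + S (T(M, S) = (M + S) + (-14 - 1*3) = (M + S) + (-14 - 3) = (M + S) - 17 = -17 + M + S)
(-37230 + 31991)/(T(156, 98) - 33175) = (-37230 + 31991)/((-17 + 156 + 98) - 33175) = -5239/(237 - 33175) = -5239/(-32938) = -5239*(-1/32938) = 5239/32938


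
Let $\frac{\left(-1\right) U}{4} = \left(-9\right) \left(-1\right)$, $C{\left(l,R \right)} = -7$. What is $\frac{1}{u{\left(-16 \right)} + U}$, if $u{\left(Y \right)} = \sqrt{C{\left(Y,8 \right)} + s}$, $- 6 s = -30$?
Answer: $- \frac{18}{649} - \frac{i \sqrt{2}}{1298} \approx -0.027735 - 0.0010895 i$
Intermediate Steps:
$s = 5$ ($s = \left(- \frac{1}{6}\right) \left(-30\right) = 5$)
$u{\left(Y \right)} = i \sqrt{2}$ ($u{\left(Y \right)} = \sqrt{-7 + 5} = \sqrt{-2} = i \sqrt{2}$)
$U = -36$ ($U = - 4 \left(\left(-9\right) \left(-1\right)\right) = \left(-4\right) 9 = -36$)
$\frac{1}{u{\left(-16 \right)} + U} = \frac{1}{i \sqrt{2} - 36} = \frac{1}{-36 + i \sqrt{2}}$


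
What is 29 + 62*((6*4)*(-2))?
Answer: -2947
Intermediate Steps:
29 + 62*((6*4)*(-2)) = 29 + 62*(24*(-2)) = 29 + 62*(-48) = 29 - 2976 = -2947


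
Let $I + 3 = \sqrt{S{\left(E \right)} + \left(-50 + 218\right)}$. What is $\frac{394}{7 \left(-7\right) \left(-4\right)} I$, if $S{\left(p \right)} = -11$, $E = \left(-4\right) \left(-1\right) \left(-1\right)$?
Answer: $- \frac{591}{98} + \frac{197 \sqrt{157}}{98} \approx 19.157$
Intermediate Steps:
$E = -4$ ($E = 4 \left(-1\right) = -4$)
$I = -3 + \sqrt{157}$ ($I = -3 + \sqrt{-11 + \left(-50 + 218\right)} = -3 + \sqrt{-11 + 168} = -3 + \sqrt{157} \approx 9.53$)
$\frac{394}{7 \left(-7\right) \left(-4\right)} I = \frac{394}{7 \left(-7\right) \left(-4\right)} \left(-3 + \sqrt{157}\right) = \frac{394}{\left(-49\right) \left(-4\right)} \left(-3 + \sqrt{157}\right) = \frac{394}{196} \left(-3 + \sqrt{157}\right) = 394 \cdot \frac{1}{196} \left(-3 + \sqrt{157}\right) = \frac{197 \left(-3 + \sqrt{157}\right)}{98} = - \frac{591}{98} + \frac{197 \sqrt{157}}{98}$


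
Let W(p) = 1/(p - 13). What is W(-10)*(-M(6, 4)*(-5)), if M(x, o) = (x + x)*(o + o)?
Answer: -480/23 ≈ -20.870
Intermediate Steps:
M(x, o) = 4*o*x (M(x, o) = (2*x)*(2*o) = 4*o*x)
W(p) = 1/(-13 + p)
W(-10)*(-M(6, 4)*(-5)) = (-4*4*6*(-5))/(-13 - 10) = (-1*96*(-5))/(-23) = -(-96)*(-5)/23 = -1/23*480 = -480/23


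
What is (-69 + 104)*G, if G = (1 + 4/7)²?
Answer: 605/7 ≈ 86.429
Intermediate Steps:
G = 121/49 (G = (1 + 4*(⅐))² = (1 + 4/7)² = (11/7)² = 121/49 ≈ 2.4694)
(-69 + 104)*G = (-69 + 104)*(121/49) = 35*(121/49) = 605/7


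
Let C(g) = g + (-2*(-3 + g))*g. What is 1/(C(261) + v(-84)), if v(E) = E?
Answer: -1/134499 ≈ -7.4350e-6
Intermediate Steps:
C(g) = g + g*(6 - 2*g) (C(g) = g + (6 - 2*g)*g = g + g*(6 - 2*g))
1/(C(261) + v(-84)) = 1/(261*(7 - 2*261) - 84) = 1/(261*(7 - 522) - 84) = 1/(261*(-515) - 84) = 1/(-134415 - 84) = 1/(-134499) = -1/134499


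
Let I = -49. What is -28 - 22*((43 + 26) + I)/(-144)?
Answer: -449/18 ≈ -24.944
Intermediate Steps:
-28 - 22*((43 + 26) + I)/(-144) = -28 - 22*((43 + 26) - 49)/(-144) = -28 - 22*(69 - 49)*(-1)/144 = -28 - 440*(-1)/144 = -28 - 22*(-5/36) = -28 + 55/18 = -449/18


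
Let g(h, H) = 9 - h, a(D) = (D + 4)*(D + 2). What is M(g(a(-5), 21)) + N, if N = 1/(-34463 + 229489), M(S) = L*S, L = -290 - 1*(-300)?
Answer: 11701561/195026 ≈ 60.000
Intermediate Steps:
L = 10 (L = -290 + 300 = 10)
a(D) = (2 + D)*(4 + D) (a(D) = (4 + D)*(2 + D) = (2 + D)*(4 + D))
M(S) = 10*S
N = 1/195026 ≈ 5.1275e-6
M(g(a(-5), 21)) + N = 10*(9 - (8 + (-5)**2 + 6*(-5))) + 1/195026 = 10*(9 - (8 + 25 - 30)) + 1/195026 = 10*(9 - 1*3) + 1/195026 = 10*(9 - 3) + 1/195026 = 10*6 + 1/195026 = 60 + 1/195026 = 11701561/195026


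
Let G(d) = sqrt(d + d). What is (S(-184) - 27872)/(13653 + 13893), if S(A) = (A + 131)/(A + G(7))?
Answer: -235808618/233052933 + 53*sqrt(14)/932211732 ≈ -1.0118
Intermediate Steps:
G(d) = sqrt(2)*sqrt(d) (G(d) = sqrt(2*d) = sqrt(2)*sqrt(d))
S(A) = (131 + A)/(A + sqrt(14)) (S(A) = (A + 131)/(A + sqrt(2)*sqrt(7)) = (131 + A)/(A + sqrt(14)))
(S(-184) - 27872)/(13653 + 13893) = ((131 - 184)/(-184 + sqrt(14)) - 27872)/(13653 + 13893) = (-53/(-184 + sqrt(14)) - 27872)/27546 = (-53/(-184 + sqrt(14)) - 27872)*(1/27546) = (-27872 - 53/(-184 + sqrt(14)))*(1/27546) = -13936/13773 - 53/(27546*(-184 + sqrt(14)))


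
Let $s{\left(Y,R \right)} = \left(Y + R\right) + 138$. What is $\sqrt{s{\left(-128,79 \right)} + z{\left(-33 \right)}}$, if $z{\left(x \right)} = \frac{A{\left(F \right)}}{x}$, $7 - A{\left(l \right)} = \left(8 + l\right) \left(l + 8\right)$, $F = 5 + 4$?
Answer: $\frac{\sqrt{11803}}{11} \approx 9.8765$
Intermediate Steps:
$F = 9$
$A{\left(l \right)} = 7 - \left(8 + l\right)^{2}$ ($A{\left(l \right)} = 7 - \left(8 + l\right) \left(l + 8\right) = 7 - \left(8 + l\right) \left(8 + l\right) = 7 - \left(8 + l\right)^{2}$)
$s{\left(Y,R \right)} = 138 + R + Y$ ($s{\left(Y,R \right)} = \left(R + Y\right) + 138 = 138 + R + Y$)
$z{\left(x \right)} = - \frac{282}{x}$ ($z{\left(x \right)} = \frac{7 - \left(8 + 9\right)^{2}}{x} = \frac{7 - 17^{2}}{x} = \frac{7 - 289}{x} = - \frac{282}{x}$)
$\sqrt{s{\left(-128,79 \right)} + z{\left(-33 \right)}} = \sqrt{\left(138 + 79 - 128\right) - \frac{282}{-33}} = \sqrt{89 - - \frac{94}{11}} = \sqrt{89 + \frac{94}{11}} = \sqrt{\frac{1073}{11}} = \frac{\sqrt{11803}}{11}$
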